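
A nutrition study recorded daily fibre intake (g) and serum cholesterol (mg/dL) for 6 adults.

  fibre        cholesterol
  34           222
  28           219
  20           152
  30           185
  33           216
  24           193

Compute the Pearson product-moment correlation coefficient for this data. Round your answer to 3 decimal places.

0.820

n = 6, Σx = 169, Σy = 1187, Σx² = 4905, Σy² = 238479, Σxy = 34030
nΣxy − ΣxΣy = 204180 − 200603 = 3577
nΣx² − (Σx)² = 29430 − 28561 = 869; nΣy² − (Σy)² = 1430874 − 1408969 = 21905
r = 3577 / √(869 × 21905) = 3577 / 4362.9629 ≈ 0.820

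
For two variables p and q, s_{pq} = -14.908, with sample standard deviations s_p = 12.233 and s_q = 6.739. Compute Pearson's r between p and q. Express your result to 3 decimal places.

r = Cov(p,q) / (s_p · s_q) = -14.908 / (12.233 × 6.739)
  = -14.908 / 82.4382 ≈ -0.181

-0.181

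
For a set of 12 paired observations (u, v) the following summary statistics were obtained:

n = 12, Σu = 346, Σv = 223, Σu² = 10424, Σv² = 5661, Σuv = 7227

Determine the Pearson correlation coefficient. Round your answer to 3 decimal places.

r = (nΣuv − ΣuΣv) / √[(nΣu² − (Σu)²)(nΣv² − (Σv)²)]
Numerator: 12×7227 − 346×223 = 9566
Denominator: √[(125088 − 119716)(67932 − 49729)] = √[5372 × 18203] = 9888.7065
r = 9566 / 9888.7065 ≈ 0.967

0.967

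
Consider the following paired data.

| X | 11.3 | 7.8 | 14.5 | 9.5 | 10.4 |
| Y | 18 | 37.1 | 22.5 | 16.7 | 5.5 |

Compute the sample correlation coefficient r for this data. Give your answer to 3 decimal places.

n = 5, ΣX = 53.5, ΣY = 99.8, ΣX² = 597.19, ΣY² = 2515.8, ΣXY = 1034.88
nΣXY − ΣXΣY = 5174.4 − 5339.3 = -164.9
nΣX² − (ΣX)² = 2985.95 − 2862.25 = 123.7; nΣY² − (ΣY)² = 12579 − 9960.04 = 2618.96
r = -164.9 / √(123.7 × 2618.96) = -164.9 / 569.1795 ≈ -0.290

-0.290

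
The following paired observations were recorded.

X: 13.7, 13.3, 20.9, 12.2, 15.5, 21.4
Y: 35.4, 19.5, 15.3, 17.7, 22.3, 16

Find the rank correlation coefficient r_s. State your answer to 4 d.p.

-0.4286

Rank X: 3, 2, 5, 1, 4, 6
Rank Y: 6, 4, 1, 3, 5, 2
d = rank(X) − rank(Y): -3, -2, 4, -2, -1, 4; Σd² = 50
ρ = 1 − 6Σd² / [n(n²−1)] = 1 − 6×50 / (6×35) = 1 − 300/210 ≈ -0.4286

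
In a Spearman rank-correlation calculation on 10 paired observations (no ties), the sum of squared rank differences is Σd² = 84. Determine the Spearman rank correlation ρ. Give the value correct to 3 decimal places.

0.491

ρ = 1 − 6Σd² / [n(n²−1)] = 1 − 6×84 / (10×99)
  = 1 − 504/990 = 1 − 0.5091 ≈ 0.491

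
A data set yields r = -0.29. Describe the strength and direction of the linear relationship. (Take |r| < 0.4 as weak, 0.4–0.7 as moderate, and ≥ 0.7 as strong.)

weak negative

r = -0.29 < 0 so the relationship is negative.
|r| = 0.29, which falls in the weak range.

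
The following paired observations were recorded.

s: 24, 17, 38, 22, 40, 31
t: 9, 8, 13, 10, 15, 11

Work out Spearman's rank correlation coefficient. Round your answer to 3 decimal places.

Rank s: 3, 1, 5, 2, 6, 4
Rank t: 2, 1, 5, 3, 6, 4
d = rank(s) − rank(t): 1, 0, 0, -1, 0, 0; Σd² = 2
ρ = 1 − 6Σd² / [n(n²−1)] = 1 − 6×2 / (6×35) = 1 − 12/210 ≈ 0.943

0.943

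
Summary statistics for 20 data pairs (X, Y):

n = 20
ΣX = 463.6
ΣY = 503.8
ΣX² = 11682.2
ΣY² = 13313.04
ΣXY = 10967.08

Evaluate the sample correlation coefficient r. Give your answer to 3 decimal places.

-0.932

r = (nΣXY − ΣXΣY) / √[(nΣX² − (ΣX)²)(nΣY² − (ΣY)²)]
Numerator: 20×10967.08 − 463.6×503.8 = -14220.08
Denominator: √[(233644 − 214924.96)(266260.8 − 253814.44)] = √[18719.04 × 12446.36] = 15263.8105
r = -14220.08 / 15263.8105 ≈ -0.932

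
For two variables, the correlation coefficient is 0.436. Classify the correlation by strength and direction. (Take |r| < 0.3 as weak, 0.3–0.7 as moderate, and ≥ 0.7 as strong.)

moderate positive

r = 0.436 > 0 so the relationship is positive.
|r| = 0.436, which falls in the moderate range.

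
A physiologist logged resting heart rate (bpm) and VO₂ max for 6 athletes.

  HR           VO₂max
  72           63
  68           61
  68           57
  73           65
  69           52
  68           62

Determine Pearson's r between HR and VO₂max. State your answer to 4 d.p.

n = 6, Σx = 418, Σy = 360, Σx² = 29146, Σy² = 21712, Σxy = 25109
nΣxy − ΣxΣy = 150654 − 150480 = 174
nΣx² − (Σx)² = 174876 − 174724 = 152; nΣy² − (Σy)² = 130272 − 129600 = 672
r = 174 / √(152 × 672) = 174 / 319.5997 ≈ 0.5444

0.5444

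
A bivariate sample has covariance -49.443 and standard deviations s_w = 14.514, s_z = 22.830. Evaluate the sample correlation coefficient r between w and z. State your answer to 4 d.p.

-0.1492

r = Cov(w,z) / (s_w · s_z) = -49.443 / (14.514 × 22.830)
  = -49.443 / 331.3546 ≈ -0.1492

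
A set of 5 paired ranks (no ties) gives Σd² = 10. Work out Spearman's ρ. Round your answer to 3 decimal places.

ρ = 1 − 6Σd² / [n(n²−1)] = 1 − 6×10 / (5×24)
  = 1 − 60/120 = 1 − 0.5000 ≈ 0.500

0.500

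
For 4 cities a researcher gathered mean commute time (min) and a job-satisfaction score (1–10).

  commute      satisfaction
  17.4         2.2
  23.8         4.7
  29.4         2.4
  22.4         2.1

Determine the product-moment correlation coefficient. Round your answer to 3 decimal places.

0.147

n = 4, Σx = 93, Σy = 11.4, Σx² = 2235.32, Σy² = 37.1, Σxy = 267.74
nΣxy − ΣxΣy = 1070.96 − 1060.2 = 10.76
nΣx² − (Σx)² = 8941.28 − 8649 = 292.28; nΣy² − (Σy)² = 148.4 − 129.96 = 18.44
r = 10.76 / √(292.28 × 18.44) = 10.76 / 73.4142 ≈ 0.147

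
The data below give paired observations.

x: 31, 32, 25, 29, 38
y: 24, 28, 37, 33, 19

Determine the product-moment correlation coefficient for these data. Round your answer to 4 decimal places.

n = 5, Σx = 155, Σy = 141, Σx² = 4895, Σy² = 4179, Σxy = 4244
nΣxy − ΣxΣy = 21220 − 21855 = -635
nΣx² − (Σx)² = 24475 − 24025 = 450; nΣy² − (Σy)² = 20895 − 19881 = 1014
r = -635 / √(450 × 1014) = -635 / 675.4998 ≈ -0.9400

-0.9400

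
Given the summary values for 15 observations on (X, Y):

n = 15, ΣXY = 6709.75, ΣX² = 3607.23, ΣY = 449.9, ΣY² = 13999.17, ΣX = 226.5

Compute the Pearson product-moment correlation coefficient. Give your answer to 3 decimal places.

-0.272

r = (nΣXY − ΣXΣY) / √[(nΣX² − (ΣX)²)(nΣY² − (ΣY)²)]
Numerator: 15×6709.75 − 226.5×449.9 = -1256.1
Denominator: √[(54108.45 − 51302.25)(209987.55 − 202410.01)] = √[2806.2 × 7577.54] = 4611.3005
r = -1256.1 / 4611.3005 ≈ -0.272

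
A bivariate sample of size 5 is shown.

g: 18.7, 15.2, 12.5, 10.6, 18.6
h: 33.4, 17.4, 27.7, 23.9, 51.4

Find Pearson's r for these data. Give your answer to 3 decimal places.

n = 5, Σg = 75.6, Σh = 153.8, Σg² = 1195.3, Σh² = 5398.78, Σgh = 2444.69
nΣgh − ΣgΣh = 12223.45 − 11627.28 = 596.17
nΣg² − (Σg)² = 5976.5 − 5715.36 = 261.14; nΣh² − (Σh)² = 26993.9 − 23654.44 = 3339.46
r = 596.17 / √(261.14 × 3339.46) = 596.17 / 933.8451 ≈ 0.638

0.638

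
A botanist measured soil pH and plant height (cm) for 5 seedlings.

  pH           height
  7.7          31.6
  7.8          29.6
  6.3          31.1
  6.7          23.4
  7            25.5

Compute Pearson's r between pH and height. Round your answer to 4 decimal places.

0.3103

n = 5, Σx = 35.5, Σy = 141.2, Σx² = 253.71, Σy² = 4039.74, Σxy = 1005.41
nΣxy − ΣxΣy = 5027.05 − 5012.6 = 14.45
nΣx² − (Σx)² = 1268.55 − 1260.25 = 8.3; nΣy² − (Σy)² = 20198.7 − 19937.44 = 261.26
r = 14.45 / √(8.3 × 261.26) = 14.45 / 46.5667 ≈ 0.3103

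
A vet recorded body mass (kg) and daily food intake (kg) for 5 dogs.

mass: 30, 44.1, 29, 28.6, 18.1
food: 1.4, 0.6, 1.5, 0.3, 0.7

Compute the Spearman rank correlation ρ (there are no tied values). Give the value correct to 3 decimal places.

Rank mass: 4, 5, 3, 2, 1
Rank food: 4, 2, 5, 1, 3
d = rank(mass) − rank(food): 0, 3, -2, 1, -2; Σd² = 18
ρ = 1 − 6Σd² / [n(n²−1)] = 1 − 6×18 / (5×24) = 1 − 108/120 ≈ 0.100

0.100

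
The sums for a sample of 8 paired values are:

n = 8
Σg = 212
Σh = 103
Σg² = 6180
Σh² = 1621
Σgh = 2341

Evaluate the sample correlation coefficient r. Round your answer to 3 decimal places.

r = (nΣgh − ΣgΣh) / √[(nΣg² − (Σg)²)(nΣh² − (Σh)²)]
Numerator: 8×2341 − 212×103 = -3108
Denominator: √[(49440 − 44944)(12968 − 10609)] = √[4496 × 2359] = 3256.6953
r = -3108 / 3256.6953 ≈ -0.954

-0.954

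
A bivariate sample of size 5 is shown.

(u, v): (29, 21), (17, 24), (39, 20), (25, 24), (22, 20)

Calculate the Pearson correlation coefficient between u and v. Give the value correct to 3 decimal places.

-0.597

n = 5, Σu = 132, Σv = 109, Σu² = 3760, Σv² = 2393, Σuv = 2837
nΣuv − ΣuΣv = 14185 − 14388 = -203
nΣu² − (Σu)² = 18800 − 17424 = 1376; nΣv² − (Σv)² = 11965 − 11881 = 84
r = -203 / √(1376 × 84) = -203 / 339.9765 ≈ -0.597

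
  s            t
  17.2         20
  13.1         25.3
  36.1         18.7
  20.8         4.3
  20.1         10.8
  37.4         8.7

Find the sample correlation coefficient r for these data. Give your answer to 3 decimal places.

n = 6, Σs = 144.7, Σt = 87.8, Σs² = 4006.07, Σt² = 1600.6, Σst = 1982.4
nΣst − ΣsΣt = 11894.4 − 12704.66 = -810.26
nΣs² − (Σs)² = 24036.42 − 20938.09 = 3098.33; nΣt² − (Σt)² = 9603.6 − 7708.84 = 1894.76
r = -810.26 / √(3098.33 × 1894.76) = -810.26 / 2422.9304 ≈ -0.334

-0.334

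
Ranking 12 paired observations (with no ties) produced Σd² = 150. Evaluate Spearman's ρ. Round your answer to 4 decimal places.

ρ = 1 − 6Σd² / [n(n²−1)] = 1 − 6×150 / (12×143)
  = 1 − 900/1716 = 1 − 0.52448 ≈ 0.4755

0.4755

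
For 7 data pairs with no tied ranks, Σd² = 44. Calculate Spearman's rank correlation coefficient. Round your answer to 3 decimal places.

ρ = 1 − 6Σd² / [n(n²−1)] = 1 − 6×44 / (7×48)
  = 1 − 264/336 = 1 − 0.7857 ≈ 0.214

0.214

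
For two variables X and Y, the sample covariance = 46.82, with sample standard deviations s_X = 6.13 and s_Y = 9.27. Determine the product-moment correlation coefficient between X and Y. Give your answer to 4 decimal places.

r = Cov(X,Y) / (s_X · s_Y) = 46.82 / (6.13 × 9.27)
  = 46.82 / 56.8251 ≈ 0.8239

0.8239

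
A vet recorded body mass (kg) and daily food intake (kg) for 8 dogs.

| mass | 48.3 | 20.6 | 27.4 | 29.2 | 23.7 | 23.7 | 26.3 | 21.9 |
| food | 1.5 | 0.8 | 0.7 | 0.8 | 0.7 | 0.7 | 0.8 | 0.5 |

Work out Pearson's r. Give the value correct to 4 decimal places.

n = 8, Σx = 221.1, Σy = 6.5, Σx² = 6655.33, Σy² = 5.89, Σxy = 196.64
nΣxy − ΣxΣy = 1573.12 − 1437.15 = 135.97
nΣx² − (Σx)² = 53242.64 − 48885.21 = 4357.43; nΣy² − (Σy)² = 47.12 − 42.25 = 4.87
r = 135.97 / √(4357.43 × 4.87) = 135.97 / 145.6732 ≈ 0.9334

0.9334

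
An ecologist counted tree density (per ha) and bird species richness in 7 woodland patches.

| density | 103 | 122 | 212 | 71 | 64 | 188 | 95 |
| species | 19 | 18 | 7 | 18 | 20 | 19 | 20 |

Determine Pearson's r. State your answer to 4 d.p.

-0.7054

n = 7, Σx = 855, Σy = 121, Σx² = 123943, Σy² = 2219, Σxy = 13667
nΣxy − ΣxΣy = 95669 − 103455 = -7786
nΣx² − (Σx)² = 867601 − 731025 = 136576; nΣy² − (Σy)² = 15533 − 14641 = 892
r = -7786 / √(136576 × 892) = -7786 / 11037.4722 ≈ -0.7054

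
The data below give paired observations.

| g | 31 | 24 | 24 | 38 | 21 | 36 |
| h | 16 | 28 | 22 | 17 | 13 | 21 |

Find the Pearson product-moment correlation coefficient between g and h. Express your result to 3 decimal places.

n = 6, Σg = 174, Σh = 117, Σg² = 5294, Σh² = 2423, Σgh = 3371
nΣgh − ΣgΣh = 20226 − 20358 = -132
nΣg² − (Σg)² = 31764 − 30276 = 1488; nΣh² − (Σh)² = 14538 − 13689 = 849
r = -132 / √(1488 × 849) = -132 / 1123.9715 ≈ -0.117

-0.117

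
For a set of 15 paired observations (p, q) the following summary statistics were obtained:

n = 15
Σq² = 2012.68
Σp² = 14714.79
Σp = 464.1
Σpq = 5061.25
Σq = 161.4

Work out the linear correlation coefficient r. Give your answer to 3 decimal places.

r = (nΣpq − ΣpΣq) / √[(nΣp² − (Σp)²)(nΣq² − (Σq)²)]
Numerator: 15×5061.25 − 464.1×161.4 = 1013.01
Denominator: √[(220721.85 − 215388.81)(30190.2 − 26049.96)] = √[5333.04 × 4140.24] = 4698.9430
r = 1013.01 / 4698.9430 ≈ 0.216

0.216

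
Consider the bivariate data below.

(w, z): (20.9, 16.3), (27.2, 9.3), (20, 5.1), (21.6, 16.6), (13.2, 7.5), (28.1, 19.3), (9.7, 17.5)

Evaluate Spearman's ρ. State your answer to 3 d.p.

Rank w: 4, 6, 3, 5, 2, 7, 1
Rank z: 4, 3, 1, 5, 2, 7, 6
d = rank(w) − rank(z): 0, 3, 2, 0, 0, 0, -5; Σd² = 38
ρ = 1 − 6Σd² / [n(n²−1)] = 1 − 6×38 / (7×48) = 1 − 228/336 ≈ 0.321

0.321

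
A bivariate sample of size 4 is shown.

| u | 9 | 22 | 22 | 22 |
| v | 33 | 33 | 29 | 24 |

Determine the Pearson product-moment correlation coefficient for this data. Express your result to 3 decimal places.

n = 4, Σu = 75, Σv = 119, Σu² = 1533, Σv² = 3595, Σuv = 2189
nΣuv − ΣuΣv = 8756 − 8925 = -169
nΣu² − (Σu)² = 6132 − 5625 = 507; nΣv² − (Σv)² = 14380 − 14161 = 219
r = -169 / √(507 × 219) = -169 / 333.2161 ≈ -0.507

-0.507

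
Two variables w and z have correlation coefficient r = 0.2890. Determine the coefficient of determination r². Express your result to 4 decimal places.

r² = (0.2890)² = 0.0835

0.0835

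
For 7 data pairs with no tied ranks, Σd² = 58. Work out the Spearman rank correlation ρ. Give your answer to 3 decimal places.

-0.036

ρ = 1 − 6Σd² / [n(n²−1)] = 1 − 6×58 / (7×48)
  = 1 − 348/336 = 1 − 1.0357 ≈ -0.036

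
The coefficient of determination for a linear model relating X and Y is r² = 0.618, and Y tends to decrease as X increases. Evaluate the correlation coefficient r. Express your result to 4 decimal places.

|r| = √0.618 = 0.7861
The association is negative, so r = −0.7861.

-0.7861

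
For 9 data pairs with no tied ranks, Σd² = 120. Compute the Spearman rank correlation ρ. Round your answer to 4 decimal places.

0.0000

ρ = 1 − 6Σd² / [n(n²−1)] = 1 − 6×120 / (9×80)
  = 1 − 720/720 = 1 − 1.00000 ≈ 0.0000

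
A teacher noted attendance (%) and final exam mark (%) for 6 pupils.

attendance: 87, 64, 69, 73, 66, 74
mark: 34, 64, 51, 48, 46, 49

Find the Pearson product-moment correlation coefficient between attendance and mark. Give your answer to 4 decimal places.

-0.8421

n = 6, Σx = 433, Σy = 292, Σx² = 31587, Σy² = 14674, Σxy = 20739
nΣxy − ΣxΣy = 124434 − 126436 = -2002
nΣx² − (Σx)² = 189522 − 187489 = 2033; nΣy² − (Σy)² = 88044 − 85264 = 2780
r = -2002 / √(2033 × 2780) = -2002 / 2377.3388 ≈ -0.8421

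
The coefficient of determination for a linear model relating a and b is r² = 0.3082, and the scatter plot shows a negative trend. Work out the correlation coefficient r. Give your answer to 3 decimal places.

-0.555

|r| = √0.3082 = 0.555
The association is negative, so r = −0.555.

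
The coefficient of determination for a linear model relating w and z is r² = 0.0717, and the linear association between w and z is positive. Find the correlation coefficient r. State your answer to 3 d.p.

0.268

|r| = √0.0717 = 0.268
The association is positive, so r = 0.268.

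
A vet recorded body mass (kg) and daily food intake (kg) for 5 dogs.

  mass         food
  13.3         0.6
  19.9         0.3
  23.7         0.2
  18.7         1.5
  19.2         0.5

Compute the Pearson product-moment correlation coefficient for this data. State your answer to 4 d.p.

n = 5, Σx = 94.8, Σy = 3.1, Σx² = 1852.92, Σy² = 2.99, Σxy = 56.34
nΣxy − ΣxΣy = 281.7 − 293.88 = -12.18
nΣx² − (Σx)² = 9264.6 − 8987.04 = 277.56; nΣy² − (Σy)² = 14.95 − 9.61 = 5.34
r = -12.18 / √(277.56 × 5.34) = -12.18 / 38.4990 ≈ -0.3164

-0.3164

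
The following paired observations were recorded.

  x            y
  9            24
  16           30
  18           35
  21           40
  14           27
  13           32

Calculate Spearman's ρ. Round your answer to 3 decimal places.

0.829

Rank x: 1, 4, 5, 6, 3, 2
Rank y: 1, 3, 5, 6, 2, 4
d = rank(x) − rank(y): 0, 1, 0, 0, 1, -2; Σd² = 6
ρ = 1 − 6Σd² / [n(n²−1)] = 1 − 6×6 / (6×35) = 1 − 36/210 ≈ 0.829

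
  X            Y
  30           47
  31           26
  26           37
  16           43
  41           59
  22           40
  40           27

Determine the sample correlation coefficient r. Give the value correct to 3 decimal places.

n = 7, ΣX = 206, ΣY = 279, ΣX² = 6558, ΣY² = 11913, ΣXY = 8245
nΣXY − ΣXΣY = 57715 − 57474 = 241
nΣX² − (ΣX)² = 45906 − 42436 = 3470; nΣY² − (ΣY)² = 83391 − 77841 = 5550
r = 241 / √(3470 × 5550) = 241 / 4388.4508 ≈ 0.055

0.055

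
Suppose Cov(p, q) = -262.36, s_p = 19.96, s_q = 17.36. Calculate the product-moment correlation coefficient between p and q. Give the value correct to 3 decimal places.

r = Cov(p,q) / (s_p · s_q) = -262.36 / (19.96 × 17.36)
  = -262.36 / 346.5056 ≈ -0.757

-0.757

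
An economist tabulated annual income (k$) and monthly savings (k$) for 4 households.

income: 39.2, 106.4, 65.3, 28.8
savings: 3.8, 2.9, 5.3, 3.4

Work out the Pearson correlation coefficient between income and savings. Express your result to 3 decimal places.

n = 4, Σx = 239.7, Σy = 15.4, Σx² = 17951.13, Σy² = 62.5, Σxy = 901.53
nΣxy − ΣxΣy = 3606.12 − 3691.38 = -85.26
nΣx² − (Σx)² = 71804.52 − 57456.09 = 14348.43; nΣy² − (Σy)² = 250 − 237.16 = 12.84
r = -85.26 / √(14348.43 × 12.84) = -85.26 / 429.2247 ≈ -0.199

-0.199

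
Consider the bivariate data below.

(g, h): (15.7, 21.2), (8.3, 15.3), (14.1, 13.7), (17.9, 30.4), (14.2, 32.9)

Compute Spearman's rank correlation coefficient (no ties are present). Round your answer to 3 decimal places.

Rank g: 4, 1, 2, 5, 3
Rank h: 3, 2, 1, 4, 5
d = rank(g) − rank(h): 1, -1, 1, 1, -2; Σd² = 8
ρ = 1 − 6Σd² / [n(n²−1)] = 1 − 6×8 / (5×24) = 1 − 48/120 ≈ 0.600

0.600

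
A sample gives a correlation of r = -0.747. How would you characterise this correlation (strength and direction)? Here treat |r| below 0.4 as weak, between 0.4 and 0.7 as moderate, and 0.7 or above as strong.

r = -0.747 < 0 so the relationship is negative.
|r| = 0.747, which falls in the strong range.

strong negative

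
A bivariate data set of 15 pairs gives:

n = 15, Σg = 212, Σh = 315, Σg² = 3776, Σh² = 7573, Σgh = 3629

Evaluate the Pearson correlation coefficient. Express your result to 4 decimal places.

r = (nΣgh − ΣgΣh) / √[(nΣg² − (Σg)²)(nΣh² − (Σh)²)]
Numerator: 15×3629 − 212×315 = -12345
Denominator: √[(56640 − 44944)(113595 − 99225)] = √[11696 × 14370] = 12964.2400
r = -12345 / 12964.2400 ≈ -0.9522

-0.9522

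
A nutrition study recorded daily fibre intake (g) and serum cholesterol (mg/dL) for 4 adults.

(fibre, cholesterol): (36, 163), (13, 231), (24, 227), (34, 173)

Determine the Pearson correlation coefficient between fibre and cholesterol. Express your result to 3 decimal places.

n = 4, Σx = 107, Σy = 794, Σx² = 3197, Σy² = 161388, Σxy = 20201
nΣxy − ΣxΣy = 80804 − 84958 = -4154
nΣx² − (Σx)² = 12788 − 11449 = 1339; nΣy² − (Σy)² = 645552 − 630436 = 15116
r = -4154 / √(1339 × 15116) = -4154 / 4498.9248 ≈ -0.923

-0.923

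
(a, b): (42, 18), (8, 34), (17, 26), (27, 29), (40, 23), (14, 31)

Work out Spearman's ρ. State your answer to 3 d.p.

-0.943

Rank a: 6, 1, 3, 4, 5, 2
Rank b: 1, 6, 3, 4, 2, 5
d = rank(a) − rank(b): 5, -5, 0, 0, 3, -3; Σd² = 68
ρ = 1 − 6Σd² / [n(n²−1)] = 1 − 6×68 / (6×35) = 1 − 408/210 ≈ -0.943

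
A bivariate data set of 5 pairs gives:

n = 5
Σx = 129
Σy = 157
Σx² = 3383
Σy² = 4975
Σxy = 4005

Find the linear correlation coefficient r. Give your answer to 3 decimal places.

r = (nΣxy − ΣxΣy) / √[(nΣx² − (Σx)²)(nΣy² − (Σy)²)]
Numerator: 5×4005 − 129×157 = -228
Denominator: √[(16915 − 16641)(24875 − 24649)] = √[274 × 226] = 248.8453
r = -228 / 248.8453 ≈ -0.916

-0.916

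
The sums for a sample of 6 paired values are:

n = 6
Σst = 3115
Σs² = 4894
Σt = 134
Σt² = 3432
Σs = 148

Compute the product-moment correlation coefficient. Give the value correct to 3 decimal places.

r = (nΣst − ΣsΣt) / √[(nΣs² − (Σs)²)(nΣt² − (Σt)²)]
Numerator: 6×3115 − 148×134 = -1142
Denominator: √[(29364 − 21904)(20592 − 17956)] = √[7460 × 2636] = 4434.4740
r = -1142 / 4434.4740 ≈ -0.258

-0.258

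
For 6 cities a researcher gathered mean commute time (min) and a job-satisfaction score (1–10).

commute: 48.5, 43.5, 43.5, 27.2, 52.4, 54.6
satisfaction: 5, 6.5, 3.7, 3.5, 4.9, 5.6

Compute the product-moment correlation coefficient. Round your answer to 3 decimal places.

n = 6, Σx = 269.7, Σy = 29.2, Σx² = 12603.51, Σy² = 148.56, Σxy = 1343.92
nΣxy − ΣxΣy = 8063.52 − 7875.24 = 188.28
nΣx² − (Σx)² = 75621.06 − 72738.09 = 2882.97; nΣy² − (Σy)² = 891.36 − 852.64 = 38.72
r = 188.28 / √(2882.97 × 38.72) = 188.28 / 334.1087 ≈ 0.564

0.564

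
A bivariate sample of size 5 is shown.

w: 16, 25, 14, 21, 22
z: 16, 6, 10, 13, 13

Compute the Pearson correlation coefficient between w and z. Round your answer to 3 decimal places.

n = 5, Σw = 98, Σz = 58, Σw² = 2002, Σz² = 730, Σwz = 1105
nΣwz − ΣwΣz = 5525 − 5684 = -159
nΣw² − (Σw)² = 10010 − 9604 = 406; nΣz² − (Σz)² = 3650 − 3364 = 286
r = -159 / √(406 × 286) = -159 / 340.7580 ≈ -0.467

-0.467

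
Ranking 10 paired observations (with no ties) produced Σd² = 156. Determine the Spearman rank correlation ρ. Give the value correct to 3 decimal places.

0.055

ρ = 1 − 6Σd² / [n(n²−1)] = 1 − 6×156 / (10×99)
  = 1 − 936/990 = 1 − 0.9455 ≈ 0.055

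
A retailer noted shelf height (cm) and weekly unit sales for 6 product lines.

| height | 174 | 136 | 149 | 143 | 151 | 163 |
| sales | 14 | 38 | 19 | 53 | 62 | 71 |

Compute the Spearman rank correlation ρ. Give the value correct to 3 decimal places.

-0.029

Rank height: 6, 1, 3, 2, 4, 5
Rank sales: 1, 3, 2, 4, 5, 6
d = rank(height) − rank(sales): 5, -2, 1, -2, -1, -1; Σd² = 36
ρ = 1 − 6Σd² / [n(n²−1)] = 1 − 6×36 / (6×35) = 1 − 216/210 ≈ -0.029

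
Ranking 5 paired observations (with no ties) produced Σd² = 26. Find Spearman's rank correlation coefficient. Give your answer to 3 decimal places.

ρ = 1 − 6Σd² / [n(n²−1)] = 1 − 6×26 / (5×24)
  = 1 − 156/120 = 1 − 1.3000 ≈ -0.300

-0.300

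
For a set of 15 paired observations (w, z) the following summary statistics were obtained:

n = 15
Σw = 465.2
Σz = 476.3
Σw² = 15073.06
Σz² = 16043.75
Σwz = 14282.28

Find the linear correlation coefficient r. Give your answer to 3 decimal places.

r = (nΣwz − ΣwΣz) / √[(nΣw² − (Σw)²)(nΣz² − (Σz)²)]
Numerator: 15×14282.28 − 465.2×476.3 = -7340.56
Denominator: √[(226095.9 − 216411.04)(240656.25 − 226861.69)] = √[9684.86 × 13794.56] = 11558.4766
r = -7340.56 / 11558.4766 ≈ -0.635

-0.635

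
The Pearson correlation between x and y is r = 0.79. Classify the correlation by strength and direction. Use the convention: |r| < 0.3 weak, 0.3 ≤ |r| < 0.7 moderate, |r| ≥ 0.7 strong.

strong positive

r = 0.79 > 0 so the relationship is positive.
|r| = 0.79, which falls in the strong range.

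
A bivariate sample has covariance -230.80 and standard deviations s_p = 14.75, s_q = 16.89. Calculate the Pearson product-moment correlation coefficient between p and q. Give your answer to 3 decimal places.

r = Cov(p,q) / (s_p · s_q) = -230.80 / (14.75 × 16.89)
  = -230.80 / 249.1275 ≈ -0.926

-0.926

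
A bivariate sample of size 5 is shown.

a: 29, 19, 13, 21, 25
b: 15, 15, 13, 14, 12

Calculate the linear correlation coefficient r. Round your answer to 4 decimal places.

0.2023

n = 5, Σa = 107, Σb = 69, Σa² = 2437, Σb² = 959, Σab = 1483
nΣab − ΣaΣb = 7415 − 7383 = 32
nΣa² − (Σa)² = 12185 − 11449 = 736; nΣb² − (Σb)² = 4795 − 4761 = 34
r = 32 / √(736 × 34) = 32 / 158.1898 ≈ 0.2023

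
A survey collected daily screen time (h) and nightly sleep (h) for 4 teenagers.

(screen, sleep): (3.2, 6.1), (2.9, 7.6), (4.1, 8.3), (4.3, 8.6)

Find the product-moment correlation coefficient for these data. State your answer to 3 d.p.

0.723

n = 4, Σx = 14.5, Σy = 30.6, Σx² = 53.95, Σy² = 237.82, Σxy = 112.57
nΣxy − ΣxΣy = 450.28 − 443.7 = 6.58
nΣx² − (Σx)² = 215.8 − 210.25 = 5.55; nΣy² − (Σy)² = 951.28 − 936.36 = 14.92
r = 6.58 / √(5.55 × 14.92) = 6.58 / 9.0998 ≈ 0.723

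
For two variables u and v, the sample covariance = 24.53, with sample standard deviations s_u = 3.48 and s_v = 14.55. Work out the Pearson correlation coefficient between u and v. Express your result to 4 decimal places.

r = Cov(u,v) / (s_u · s_v) = 24.53 / (3.48 × 14.55)
  = 24.53 / 50.6340 ≈ 0.4845

0.4845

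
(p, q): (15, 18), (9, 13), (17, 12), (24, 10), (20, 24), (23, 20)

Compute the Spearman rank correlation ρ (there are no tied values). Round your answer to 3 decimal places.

Rank p: 2, 1, 3, 6, 4, 5
Rank q: 4, 3, 2, 1, 6, 5
d = rank(p) − rank(q): -2, -2, 1, 5, -2, 0; Σd² = 38
ρ = 1 − 6Σd² / [n(n²−1)] = 1 − 6×38 / (6×35) = 1 − 228/210 ≈ -0.086

-0.086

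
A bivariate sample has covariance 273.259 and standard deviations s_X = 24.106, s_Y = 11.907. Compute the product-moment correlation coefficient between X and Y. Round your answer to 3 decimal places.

r = Cov(X,Y) / (s_X · s_Y) = 273.259 / (24.106 × 11.907)
  = 273.259 / 287.0301 ≈ 0.952

0.952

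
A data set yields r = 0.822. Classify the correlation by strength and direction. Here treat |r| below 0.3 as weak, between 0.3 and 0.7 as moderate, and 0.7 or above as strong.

strong positive

r = 0.822 > 0 so the relationship is positive.
|r| = 0.822, which falls in the strong range.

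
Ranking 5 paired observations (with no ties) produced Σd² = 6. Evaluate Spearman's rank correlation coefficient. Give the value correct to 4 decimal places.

0.7000

ρ = 1 − 6Σd² / [n(n²−1)] = 1 − 6×6 / (5×24)
  = 1 − 36/120 = 1 − 0.30000 ≈ 0.7000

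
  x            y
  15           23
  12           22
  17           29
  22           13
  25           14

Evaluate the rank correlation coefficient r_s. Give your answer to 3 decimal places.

-0.500

Rank x: 2, 1, 3, 4, 5
Rank y: 4, 3, 5, 1, 2
d = rank(x) − rank(y): -2, -2, -2, 3, 3; Σd² = 30
ρ = 1 − 6Σd² / [n(n²−1)] = 1 − 6×30 / (5×24) = 1 − 180/120 ≈ -0.500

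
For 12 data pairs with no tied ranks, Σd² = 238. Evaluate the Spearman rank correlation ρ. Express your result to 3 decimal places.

0.168

ρ = 1 − 6Σd² / [n(n²−1)] = 1 − 6×238 / (12×143)
  = 1 − 1428/1716 = 1 − 0.8322 ≈ 0.168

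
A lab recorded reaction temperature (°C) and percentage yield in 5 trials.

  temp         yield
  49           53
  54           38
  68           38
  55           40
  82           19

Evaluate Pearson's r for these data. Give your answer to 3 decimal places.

n = 5, Σx = 308, Σy = 188, Σx² = 19690, Σy² = 7658, Σxy = 10991
nΣxy − ΣxΣy = 54955 − 57904 = -2949
nΣx² − (Σx)² = 98450 − 94864 = 3586; nΣy² − (Σy)² = 38290 − 35344 = 2946
r = -2949 / √(3586 × 2946) = -2949 / 3250.2855 ≈ -0.907

-0.907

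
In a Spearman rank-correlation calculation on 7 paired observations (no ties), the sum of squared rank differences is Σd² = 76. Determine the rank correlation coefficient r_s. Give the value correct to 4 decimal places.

ρ = 1 − 6Σd² / [n(n²−1)] = 1 − 6×76 / (7×48)
  = 1 − 456/336 = 1 − 1.35714 ≈ -0.3571

-0.3571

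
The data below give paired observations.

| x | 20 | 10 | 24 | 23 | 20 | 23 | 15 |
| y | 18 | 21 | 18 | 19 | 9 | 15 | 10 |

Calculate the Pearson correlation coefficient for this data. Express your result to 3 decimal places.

-0.053

n = 7, Σx = 135, Σy = 110, Σx² = 2759, Σy² = 1856, Σxy = 2114
nΣxy − ΣxΣy = 14798 − 14850 = -52
nΣx² − (Σx)² = 19313 − 18225 = 1088; nΣy² − (Σy)² = 12992 − 12100 = 892
r = -52 / √(1088 × 892) = -52 / 985.1376 ≈ -0.053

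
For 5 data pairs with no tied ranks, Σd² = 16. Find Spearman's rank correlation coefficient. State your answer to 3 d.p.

0.200

ρ = 1 − 6Σd² / [n(n²−1)] = 1 − 6×16 / (5×24)
  = 1 − 96/120 = 1 − 0.8000 ≈ 0.200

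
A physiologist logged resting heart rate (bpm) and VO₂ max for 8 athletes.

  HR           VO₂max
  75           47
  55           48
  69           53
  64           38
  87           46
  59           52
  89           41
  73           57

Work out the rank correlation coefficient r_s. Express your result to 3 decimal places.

-0.310

Rank HR: 6, 1, 4, 3, 7, 2, 8, 5
Rank VO₂max: 4, 5, 7, 1, 3, 6, 2, 8
d = rank(HR) − rank(VO₂max): 2, -4, -3, 2, 4, -4, 6, -3; Σd² = 110
ρ = 1 − 6Σd² / [n(n²−1)] = 1 − 6×110 / (8×63) = 1 − 660/504 ≈ -0.310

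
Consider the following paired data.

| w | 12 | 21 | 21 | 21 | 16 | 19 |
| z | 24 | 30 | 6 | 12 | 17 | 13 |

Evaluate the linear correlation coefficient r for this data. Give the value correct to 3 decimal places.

-0.344

n = 6, Σw = 110, Σz = 102, Σw² = 2084, Σz² = 2114, Σwz = 1815
nΣwz − ΣwΣz = 10890 − 11220 = -330
nΣw² − (Σw)² = 12504 − 12100 = 404; nΣz² − (Σz)² = 12684 − 10404 = 2280
r = -330 / √(404 × 2280) = -330 / 959.7500 ≈ -0.344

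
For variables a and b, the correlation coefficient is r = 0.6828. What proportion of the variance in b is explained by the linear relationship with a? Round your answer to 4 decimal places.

0.4662

r² = (0.6828)² = 0.4662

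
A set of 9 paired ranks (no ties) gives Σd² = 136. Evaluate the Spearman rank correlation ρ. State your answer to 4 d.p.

-0.1333

ρ = 1 − 6Σd² / [n(n²−1)] = 1 − 6×136 / (9×80)
  = 1 − 816/720 = 1 − 1.13333 ≈ -0.1333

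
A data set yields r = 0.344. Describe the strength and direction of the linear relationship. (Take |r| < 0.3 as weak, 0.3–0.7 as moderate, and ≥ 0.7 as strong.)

moderate positive

r = 0.344 > 0 so the relationship is positive.
|r| = 0.344, which falls in the moderate range.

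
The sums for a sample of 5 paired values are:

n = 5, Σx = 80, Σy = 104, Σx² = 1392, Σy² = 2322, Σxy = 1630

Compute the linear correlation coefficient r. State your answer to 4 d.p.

r = (nΣxy − ΣxΣy) / √[(nΣx² − (Σx)²)(nΣy² − (Σy)²)]
Numerator: 5×1630 − 80×104 = -170
Denominator: √[(6960 − 6400)(11610 − 10816)] = √[560 × 794] = 666.8133
r = -170 / 666.8133 ≈ -0.2549

-0.2549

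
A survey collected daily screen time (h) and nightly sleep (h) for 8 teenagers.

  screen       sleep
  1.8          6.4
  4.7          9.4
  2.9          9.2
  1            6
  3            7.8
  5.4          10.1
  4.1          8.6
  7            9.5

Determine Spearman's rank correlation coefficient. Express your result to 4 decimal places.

Rank screen: 2, 6, 3, 1, 4, 7, 5, 8
Rank sleep: 2, 6, 5, 1, 3, 8, 4, 7
d = rank(screen) − rank(sleep): 0, 0, -2, 0, 1, -1, 1, 1; Σd² = 8
ρ = 1 − 6Σd² / [n(n²−1)] = 1 − 6×8 / (8×63) = 1 − 48/504 ≈ 0.9048

0.9048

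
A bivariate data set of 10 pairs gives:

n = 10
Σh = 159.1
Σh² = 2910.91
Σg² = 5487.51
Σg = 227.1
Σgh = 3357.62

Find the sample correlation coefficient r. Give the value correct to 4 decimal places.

-0.7219

r = (nΣgh − ΣgΣh) / √[(nΣg² − (Σg)²)(nΣh² − (Σh)²)]
Numerator: 10×3357.62 − 227.1×159.1 = -2555.41
Denominator: √[(54875.1 − 51574.41)(29109.1 − 25312.81)] = √[3300.69 × 3796.29] = 3539.8272
r = -2555.41 / 3539.8272 ≈ -0.7219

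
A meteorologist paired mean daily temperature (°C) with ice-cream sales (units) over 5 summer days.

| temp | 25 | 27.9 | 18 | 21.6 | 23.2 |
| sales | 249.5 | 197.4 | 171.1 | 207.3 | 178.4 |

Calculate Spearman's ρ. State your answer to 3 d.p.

Rank temp: 4, 5, 1, 2, 3
Rank sales: 5, 3, 1, 4, 2
d = rank(temp) − rank(sales): -1, 2, 0, -2, 1; Σd² = 10
ρ = 1 − 6Σd² / [n(n²−1)] = 1 − 6×10 / (5×24) = 1 − 60/120 ≈ 0.500

0.500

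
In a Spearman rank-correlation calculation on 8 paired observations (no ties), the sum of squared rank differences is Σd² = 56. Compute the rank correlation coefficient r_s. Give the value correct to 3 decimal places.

0.333

ρ = 1 − 6Σd² / [n(n²−1)] = 1 − 6×56 / (8×63)
  = 1 − 336/504 = 1 − 0.6667 ≈ 0.333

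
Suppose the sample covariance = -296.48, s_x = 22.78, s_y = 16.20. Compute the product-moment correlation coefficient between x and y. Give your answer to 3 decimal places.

-0.803

r = Cov(x,y) / (s_x · s_y) = -296.48 / (22.78 × 16.20)
  = -296.48 / 369.0360 ≈ -0.803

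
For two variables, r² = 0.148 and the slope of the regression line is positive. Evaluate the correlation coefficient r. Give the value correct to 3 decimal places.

|r| = √0.148 = 0.385
The association is positive, so r = 0.385.

0.385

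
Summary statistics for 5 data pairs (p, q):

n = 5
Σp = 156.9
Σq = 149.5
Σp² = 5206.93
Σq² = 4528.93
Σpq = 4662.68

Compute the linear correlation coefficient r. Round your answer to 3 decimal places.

-0.222

r = (nΣpq − ΣpΣq) / √[(nΣp² − (Σp)²)(nΣq² − (Σq)²)]
Numerator: 5×4662.68 − 156.9×149.5 = -143.15
Denominator: √[(26034.65 − 24617.61)(22644.65 − 22350.25)] = √[1417.04 × 294.4] = 645.8921
r = -143.15 / 645.8921 ≈ -0.222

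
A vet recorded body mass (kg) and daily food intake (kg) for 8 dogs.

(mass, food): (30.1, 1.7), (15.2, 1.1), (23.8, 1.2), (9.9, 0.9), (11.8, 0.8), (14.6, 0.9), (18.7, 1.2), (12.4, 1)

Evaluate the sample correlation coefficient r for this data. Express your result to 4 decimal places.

0.9315

n = 8, Σx = 136.5, Σy = 8.8, Σx² = 2657.35, Σy² = 10.24, Σxy = 162.78
nΣxy − ΣxΣy = 1302.24 − 1201.2 = 101.04
nΣx² − (Σx)² = 21258.8 − 18632.25 = 2626.55; nΣy² − (Σy)² = 81.92 − 77.44 = 4.48
r = 101.04 / √(2626.55 × 4.48) = 101.04 / 108.4755 ≈ 0.9315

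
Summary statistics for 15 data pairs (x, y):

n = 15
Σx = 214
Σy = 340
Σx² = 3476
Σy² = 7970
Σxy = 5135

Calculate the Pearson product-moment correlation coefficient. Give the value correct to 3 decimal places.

0.852

r = (nΣxy − ΣxΣy) / √[(nΣx² − (Σx)²)(nΣy² − (Σy)²)]
Numerator: 15×5135 − 214×340 = 4265
Denominator: √[(52140 − 45796)(119550 − 115600)] = √[6344 × 3950] = 5005.8765
r = 4265 / 5005.8765 ≈ 0.852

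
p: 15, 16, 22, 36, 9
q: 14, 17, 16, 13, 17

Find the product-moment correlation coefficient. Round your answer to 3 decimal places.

n = 5, Σp = 98, Σq = 77, Σp² = 2342, Σq² = 1199, Σpq = 1455
nΣpq − ΣpΣq = 7275 − 7546 = -271
nΣp² − (Σp)² = 11710 − 9604 = 2106; nΣq² − (Σq)² = 5995 − 5929 = 66
r = -271 / √(2106 × 66) = -271 / 372.8217 ≈ -0.727

-0.727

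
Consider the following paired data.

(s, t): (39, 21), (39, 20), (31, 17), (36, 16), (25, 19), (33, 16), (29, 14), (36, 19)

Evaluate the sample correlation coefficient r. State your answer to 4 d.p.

0.4610

n = 8, Σs = 268, Σt = 142, Σs² = 9150, Σt² = 2560, Σst = 4795
nΣst − ΣsΣt = 38360 − 38056 = 304
nΣs² − (Σs)² = 73200 − 71824 = 1376; nΣt² − (Σt)² = 20480 − 20164 = 316
r = 304 / √(1376 × 316) = 304 / 659.4058 ≈ 0.4610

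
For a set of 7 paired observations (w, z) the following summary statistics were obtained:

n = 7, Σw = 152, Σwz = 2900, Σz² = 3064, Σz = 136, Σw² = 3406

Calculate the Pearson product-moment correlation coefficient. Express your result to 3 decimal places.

r = (nΣwz − ΣwΣz) / √[(nΣw² − (Σw)²)(nΣz² − (Σz)²)]
Numerator: 7×2900 − 152×136 = -372
Denominator: √[(23842 − 23104)(21448 − 18496)] = √[738 × 2952] = 1476.0000
r = -372 / 1476.0000 ≈ -0.252

-0.252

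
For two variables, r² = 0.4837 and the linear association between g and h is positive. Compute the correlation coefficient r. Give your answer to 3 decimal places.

0.695

|r| = √0.4837 = 0.695
The association is positive, so r = 0.695.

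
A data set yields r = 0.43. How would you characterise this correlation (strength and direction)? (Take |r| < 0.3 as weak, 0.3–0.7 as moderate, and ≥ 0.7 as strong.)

moderate positive

r = 0.43 > 0 so the relationship is positive.
|r| = 0.43, which falls in the moderate range.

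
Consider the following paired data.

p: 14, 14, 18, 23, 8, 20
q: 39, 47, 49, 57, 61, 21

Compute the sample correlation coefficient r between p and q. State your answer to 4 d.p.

n = 6, Σp = 97, Σq = 274, Σp² = 1709, Σq² = 13542, Σpq = 4305
nΣpq − ΣpΣq = 25830 − 26578 = -748
nΣp² − (Σp)² = 10254 − 9409 = 845; nΣq² − (Σq)² = 81252 − 75076 = 6176
r = -748 / √(845 × 6176) = -748 / 2284.4518 ≈ -0.3274

-0.3274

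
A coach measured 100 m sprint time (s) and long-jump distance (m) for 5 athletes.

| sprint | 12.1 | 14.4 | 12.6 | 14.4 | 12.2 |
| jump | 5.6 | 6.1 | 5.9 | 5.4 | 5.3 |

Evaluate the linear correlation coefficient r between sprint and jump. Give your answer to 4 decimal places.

n = 5, Σx = 65.7, Σy = 28.3, Σx² = 868.73, Σy² = 160.63, Σxy = 372.36
nΣxy − ΣxΣy = 1861.8 − 1859.31 = 2.49
nΣx² − (Σx)² = 4343.65 − 4316.49 = 27.16; nΣy² − (Σy)² = 803.15 − 800.89 = 2.26
r = 2.49 / √(27.16 × 2.26) = 2.49 / 7.8346 ≈ 0.3178

0.3178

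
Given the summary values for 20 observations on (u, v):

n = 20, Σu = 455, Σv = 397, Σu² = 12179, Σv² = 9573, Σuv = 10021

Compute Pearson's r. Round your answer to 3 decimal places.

r = (nΣuv − ΣuΣv) / √[(nΣu² − (Σu)²)(nΣv² − (Σv)²)]
Numerator: 20×10021 − 455×397 = 19785
Denominator: √[(243580 − 207025)(191460 − 157609)] = √[36555 × 33851] = 35177.0281
r = 19785 / 35177.0281 ≈ 0.562

0.562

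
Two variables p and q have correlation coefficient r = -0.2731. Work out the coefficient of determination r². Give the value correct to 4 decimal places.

r² = (-0.2731)² = 0.0746

0.0746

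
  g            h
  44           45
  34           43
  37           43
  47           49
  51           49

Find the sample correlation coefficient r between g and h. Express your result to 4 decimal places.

n = 5, Σg = 213, Σh = 229, Σg² = 9271, Σh² = 10525, Σgh = 9835
nΣgh − ΣgΣh = 49175 − 48777 = 398
nΣg² − (Σg)² = 46355 − 45369 = 986; nΣh² − (Σh)² = 52625 − 52441 = 184
r = 398 / √(986 × 184) = 398 / 425.9390 ≈ 0.9344

0.9344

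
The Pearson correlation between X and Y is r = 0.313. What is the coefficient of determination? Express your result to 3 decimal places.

0.098

r² = (0.313)² = 0.098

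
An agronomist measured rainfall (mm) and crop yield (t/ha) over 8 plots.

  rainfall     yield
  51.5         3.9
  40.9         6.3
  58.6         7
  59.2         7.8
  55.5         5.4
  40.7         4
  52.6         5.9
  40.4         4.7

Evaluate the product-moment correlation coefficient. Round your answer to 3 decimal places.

n = 8, Σx = 399.4, Σy = 45, Σx² = 20399.32, Σy² = 266.8, Σxy = 2293.2
nΣxy − ΣxΣy = 18345.6 − 17973 = 372.6
nΣx² − (Σx)² = 163194.56 − 159520.36 = 3674.2; nΣy² − (Σy)² = 2134.4 − 2025 = 109.4
r = 372.6 / √(3674.2 × 109.4) = 372.6 / 634.0012 ≈ 0.588

0.588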